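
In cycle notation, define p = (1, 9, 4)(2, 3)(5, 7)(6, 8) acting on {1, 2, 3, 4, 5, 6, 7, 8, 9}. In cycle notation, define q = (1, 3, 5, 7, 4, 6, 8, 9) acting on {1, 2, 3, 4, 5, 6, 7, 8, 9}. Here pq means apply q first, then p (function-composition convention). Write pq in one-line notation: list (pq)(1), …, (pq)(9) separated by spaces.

For each element, apply q then p: 1 → 3 → 2; 2 → 2 → 3; 3 → 5 → 7; 4 → 6 → 8; 5 → 7 → 5; 6 → 8 → 6; 7 → 4 → 1; 8 → 9 → 4; 9 → 1 → 9.
So pq in one-line form is 2 3 7 8 5 6 1 4 9.

2 3 7 8 5 6 1 4 9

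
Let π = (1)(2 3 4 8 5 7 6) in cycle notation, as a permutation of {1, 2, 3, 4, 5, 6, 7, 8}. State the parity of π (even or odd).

The cycle lengths are 7, 1.
A cycle is odd iff its length is even; π has 0 even-length cycles, so sgn(π) = (−1)^0 and π is even.

even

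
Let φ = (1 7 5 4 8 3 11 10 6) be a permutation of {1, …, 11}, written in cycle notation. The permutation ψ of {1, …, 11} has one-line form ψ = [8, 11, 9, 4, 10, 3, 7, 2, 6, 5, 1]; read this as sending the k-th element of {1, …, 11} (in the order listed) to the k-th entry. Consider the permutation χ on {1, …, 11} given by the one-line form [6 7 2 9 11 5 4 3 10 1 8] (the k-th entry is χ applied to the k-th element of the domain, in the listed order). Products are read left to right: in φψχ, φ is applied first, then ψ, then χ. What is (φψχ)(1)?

Apply the permutations in order: φ(1) = 7, then ψ(7) = 7, then χ(7) = 4. So (φψχ)(1) = 4.

4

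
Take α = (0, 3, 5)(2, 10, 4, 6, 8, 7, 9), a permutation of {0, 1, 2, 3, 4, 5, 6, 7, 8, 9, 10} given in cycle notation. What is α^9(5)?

5 lies in the 3-cycle (0, 3, 5).
On a 3-cycle, α^3 is the identity, so α^9 = α^0 there (9 ≡ 0 mod 3).
So α^9(5) = 5.

5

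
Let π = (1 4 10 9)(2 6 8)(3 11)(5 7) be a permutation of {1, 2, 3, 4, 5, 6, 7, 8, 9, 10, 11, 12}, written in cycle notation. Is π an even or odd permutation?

odd

The cycle lengths are 4, 3, 2, 2, 1.
A cycle of length ℓ contributes ℓ−1 transpositions, so π is a product of 3 + 2 + 1 + 1 = 7 transpositions — odd.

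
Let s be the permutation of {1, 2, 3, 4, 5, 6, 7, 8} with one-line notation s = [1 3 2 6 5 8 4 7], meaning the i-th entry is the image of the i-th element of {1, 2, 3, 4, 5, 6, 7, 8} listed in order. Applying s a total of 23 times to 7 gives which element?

8

Tracing 7 → 4 → … returns to 7 after 4 steps, so 7 lies in a 4-cycle (4 6 8 7).
Since the cycle has length 4, s^23 acts on it the same as s^3 (23 mod 4 = 3).
Stepping 3 places around the cycle: 7 → 4 → 6 → 8.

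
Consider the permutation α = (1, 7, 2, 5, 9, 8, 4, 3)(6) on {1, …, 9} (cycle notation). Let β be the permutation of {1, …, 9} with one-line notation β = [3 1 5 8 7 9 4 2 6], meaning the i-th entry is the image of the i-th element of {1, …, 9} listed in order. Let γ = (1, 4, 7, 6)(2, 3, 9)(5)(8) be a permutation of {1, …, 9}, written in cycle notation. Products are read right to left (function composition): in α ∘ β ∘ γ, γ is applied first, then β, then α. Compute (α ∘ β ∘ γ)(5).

2

Chase 5: γ(5) = 5; β(5) = 7; α(7) = 2. Hence (α ∘ β ∘ γ)(5) = 2.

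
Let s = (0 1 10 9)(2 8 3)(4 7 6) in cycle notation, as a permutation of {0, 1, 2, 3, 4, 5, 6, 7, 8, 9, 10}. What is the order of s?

12

The cycle type of s is (4, 3, 3, 1).
The order is lcm(4, 3, 3) = 12.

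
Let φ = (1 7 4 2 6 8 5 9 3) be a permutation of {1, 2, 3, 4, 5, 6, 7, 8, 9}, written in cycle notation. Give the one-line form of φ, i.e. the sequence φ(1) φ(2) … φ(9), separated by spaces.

7 6 1 2 9 8 4 5 3

Each element maps to the next entry in its cycle (wrapping to the front): 1↦7, 2↦6, 3↦1, 4↦2, 5↦9, 6↦8, 7↦4, 8↦5, 9↦3.
Listing these in domain order gives 7 6 1 2 9 8 4 5 3.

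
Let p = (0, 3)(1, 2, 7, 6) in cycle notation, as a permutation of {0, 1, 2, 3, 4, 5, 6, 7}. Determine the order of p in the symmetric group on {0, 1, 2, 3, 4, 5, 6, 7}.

4

The cycle type of p is (4, 2, 1, 1).
The order is lcm(4, 2) = 4.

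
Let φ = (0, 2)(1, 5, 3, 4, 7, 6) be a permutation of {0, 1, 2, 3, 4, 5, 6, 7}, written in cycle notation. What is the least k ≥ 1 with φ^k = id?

6

The disjoint cycles have lengths 6, 2.
Since disjoint cycles commute, ord(φ) = lcm(6, 2) = 6.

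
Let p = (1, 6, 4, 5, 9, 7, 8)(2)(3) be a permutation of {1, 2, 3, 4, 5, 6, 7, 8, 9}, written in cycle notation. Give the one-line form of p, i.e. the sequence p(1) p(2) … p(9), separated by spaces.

6 2 3 5 9 4 8 1 7

Each element maps to the next entry in its cycle (wrapping to the front): 1↦6, 2↦2, 3↦3, 4↦5, 5↦9, 6↦4, 7↦8, 8↦1, 9↦7.
Listing these in domain order gives 6 2 3 5 9 4 8 1 7.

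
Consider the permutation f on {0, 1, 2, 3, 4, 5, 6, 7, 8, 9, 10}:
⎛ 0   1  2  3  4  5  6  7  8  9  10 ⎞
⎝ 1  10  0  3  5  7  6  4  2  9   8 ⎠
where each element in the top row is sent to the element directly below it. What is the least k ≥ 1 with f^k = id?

15

Writing f as disjoint cycles, the cycle lengths are 5, 3, 1, 1, 1.
The order is lcm(5, 3) = 15.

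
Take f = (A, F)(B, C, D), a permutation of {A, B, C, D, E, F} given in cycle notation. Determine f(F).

A

F appears in (A, F); the next entry (wrapping around) is A.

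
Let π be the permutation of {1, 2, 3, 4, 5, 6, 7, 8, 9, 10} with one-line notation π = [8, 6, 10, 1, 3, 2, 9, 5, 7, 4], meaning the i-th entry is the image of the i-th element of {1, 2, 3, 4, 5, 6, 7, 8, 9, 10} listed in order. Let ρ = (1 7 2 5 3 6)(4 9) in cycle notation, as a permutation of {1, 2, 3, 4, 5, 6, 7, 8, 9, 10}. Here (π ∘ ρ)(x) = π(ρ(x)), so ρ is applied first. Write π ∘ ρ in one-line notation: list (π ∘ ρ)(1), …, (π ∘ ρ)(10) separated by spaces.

Chase each element through ρ then π: 1 → 7 → 9; 2 → 5 → 3; 3 → 6 → 2; 4 → 9 → 7; 5 → 3 → 10; 6 → 1 → 8; 7 → 2 → 6; 8 → 8 → 5; 9 → 4 → 1; 10 → 10 → 4.
Collecting the images, π ∘ ρ = [9 3 2 7 10 8 6 5 1 4].

9 3 2 7 10 8 6 5 1 4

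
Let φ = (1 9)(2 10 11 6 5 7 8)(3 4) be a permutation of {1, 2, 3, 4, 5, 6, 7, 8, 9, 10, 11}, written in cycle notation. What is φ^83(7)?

5

7 lies in the 7-cycle (2 10 11 6 5 7 8).
Powers repeat with period 7 on this cycle, and 83 mod 7 = 6, so φ^83(7) = φ^6(7).
Advancing 6 steps from 7: 7 → 8 → 2 → 10 → 11 → 6 → 5.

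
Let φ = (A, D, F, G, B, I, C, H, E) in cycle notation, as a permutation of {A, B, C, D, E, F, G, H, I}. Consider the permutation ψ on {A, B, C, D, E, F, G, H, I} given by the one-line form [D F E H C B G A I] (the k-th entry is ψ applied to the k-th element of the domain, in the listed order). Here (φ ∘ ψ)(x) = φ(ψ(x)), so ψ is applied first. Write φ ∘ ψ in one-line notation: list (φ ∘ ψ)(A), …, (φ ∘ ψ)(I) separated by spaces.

F G A E H I B D C

(φ ∘ ψ)(x) = φ(ψ(x)). Computing each image: φ(ψ(A)) = φ(D) = F, φ(ψ(B)) = φ(F) = G, φ(ψ(C)) = φ(E) = A, φ(ψ(D)) = φ(H) = E, φ(ψ(E)) = φ(C) = H, φ(ψ(F)) = φ(B) = I, φ(ψ(G)) = φ(G) = B, φ(ψ(H)) = φ(A) = D, φ(ψ(I)) = φ(I) = C.
Hence φ ∘ ψ = [F G A E H I B D C].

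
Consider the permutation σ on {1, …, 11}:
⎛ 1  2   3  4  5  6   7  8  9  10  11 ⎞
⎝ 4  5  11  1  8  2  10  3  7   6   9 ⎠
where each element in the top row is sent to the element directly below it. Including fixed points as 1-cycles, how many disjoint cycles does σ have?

The cycle decomposition is (1 4)(2 5 8 3 11 9 7 10 6), which has 2 cycles (counting 1-cycles).

2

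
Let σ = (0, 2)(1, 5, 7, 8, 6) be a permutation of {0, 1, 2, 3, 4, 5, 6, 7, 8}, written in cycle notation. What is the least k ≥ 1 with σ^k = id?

10

The cycle type of σ is (5, 2, 1, 1).
The order of σ is the least common multiple of its cycle lengths: lcm(5, 2) = 10.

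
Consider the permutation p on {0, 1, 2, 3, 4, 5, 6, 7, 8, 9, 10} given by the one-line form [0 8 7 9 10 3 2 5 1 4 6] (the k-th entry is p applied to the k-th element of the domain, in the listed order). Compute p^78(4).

Tracing 4 → 10 → … returns to 4 after 8 steps, so 4 lies in an 8-cycle (2, 7, 5, 3, 9, 4, 10, 6).
Powers repeat with period 8 on this cycle, and 78 mod 8 = 6, so p^78(4) = p^6(4).
Stepping 6 places around the cycle: 4 → 10 → 6 → 2 → 7 → 5 → 3.

3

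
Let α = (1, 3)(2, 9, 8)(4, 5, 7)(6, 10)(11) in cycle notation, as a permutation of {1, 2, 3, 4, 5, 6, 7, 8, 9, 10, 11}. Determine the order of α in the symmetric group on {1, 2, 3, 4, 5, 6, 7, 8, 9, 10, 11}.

6

The disjoint cycles have lengths 3, 3, 2, 2, 1.
The order is lcm(3, 3, 2, 2) = 6.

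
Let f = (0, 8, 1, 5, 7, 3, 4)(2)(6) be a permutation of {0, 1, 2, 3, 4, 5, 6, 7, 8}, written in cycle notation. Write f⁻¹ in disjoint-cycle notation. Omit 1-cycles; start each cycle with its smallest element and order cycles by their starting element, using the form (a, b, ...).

The inverse reverses each cycle.
After reversing and putting each cycle's least element first, f⁻¹ = (0, 4, 3, 7, 5, 1, 8).

(0, 4, 3, 7, 5, 1, 8)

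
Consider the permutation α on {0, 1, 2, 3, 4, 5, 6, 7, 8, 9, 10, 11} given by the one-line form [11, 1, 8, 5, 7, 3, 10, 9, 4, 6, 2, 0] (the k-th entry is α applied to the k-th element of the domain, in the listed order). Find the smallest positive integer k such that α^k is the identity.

14

Writing α as disjoint cycles, the cycle lengths are 7, 2, 2, 1.
Since disjoint cycles commute, ord(α) = lcm(7, 2, 2) = 14.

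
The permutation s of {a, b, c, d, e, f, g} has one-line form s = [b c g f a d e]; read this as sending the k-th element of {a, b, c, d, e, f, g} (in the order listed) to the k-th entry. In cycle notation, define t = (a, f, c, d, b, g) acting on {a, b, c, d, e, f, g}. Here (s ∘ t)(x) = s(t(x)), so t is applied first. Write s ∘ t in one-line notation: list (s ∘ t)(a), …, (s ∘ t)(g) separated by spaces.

(s ∘ t)(x) = s(t(x)). Computing each image: s(t(a)) = s(f) = d, s(t(b)) = s(g) = e, s(t(c)) = s(d) = f, s(t(d)) = s(b) = c, s(t(e)) = s(e) = a, s(t(f)) = s(c) = g, s(t(g)) = s(a) = b.
Hence s ∘ t = [d e f c a g b].

d e f c a g b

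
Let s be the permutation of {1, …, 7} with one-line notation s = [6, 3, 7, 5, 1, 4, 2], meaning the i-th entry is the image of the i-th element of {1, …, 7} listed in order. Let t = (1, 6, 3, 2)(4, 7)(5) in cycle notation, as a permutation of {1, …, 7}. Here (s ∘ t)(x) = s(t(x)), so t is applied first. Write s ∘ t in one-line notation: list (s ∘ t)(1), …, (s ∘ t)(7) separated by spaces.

(s ∘ t)(x) = s(t(x)). Computing each image: s(t(1)) = s(6) = 4, s(t(2)) = s(1) = 6, s(t(3)) = s(2) = 3, s(t(4)) = s(7) = 2, s(t(5)) = s(5) = 1, s(t(6)) = s(3) = 7, s(t(7)) = s(4) = 5.
Hence s ∘ t = [4 6 3 2 1 7 5].

4 6 3 2 1 7 5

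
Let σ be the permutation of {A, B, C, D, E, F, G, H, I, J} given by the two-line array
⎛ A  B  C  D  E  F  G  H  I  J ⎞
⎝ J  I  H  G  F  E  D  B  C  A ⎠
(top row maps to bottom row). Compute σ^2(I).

H

Tracing I → C → … returns to I after 4 steps, so I lies in a 4-cycle (B, I, C, H).
Advancing 2 steps from I: I → C → H.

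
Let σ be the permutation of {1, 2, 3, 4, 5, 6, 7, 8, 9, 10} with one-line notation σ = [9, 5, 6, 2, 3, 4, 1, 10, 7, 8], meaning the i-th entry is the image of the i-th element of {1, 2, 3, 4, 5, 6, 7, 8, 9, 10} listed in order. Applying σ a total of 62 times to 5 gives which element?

6

Tracing 5 → 3 → … returns to 5 after 5 steps, so 5 lies in a 5-cycle (2, 5, 3, 6, 4).
Powers repeat with period 5 on this cycle, and 62 mod 5 = 2, so σ^62(5) = σ^2(5).
Stepping 2 places around the cycle: 5 → 3 → 6.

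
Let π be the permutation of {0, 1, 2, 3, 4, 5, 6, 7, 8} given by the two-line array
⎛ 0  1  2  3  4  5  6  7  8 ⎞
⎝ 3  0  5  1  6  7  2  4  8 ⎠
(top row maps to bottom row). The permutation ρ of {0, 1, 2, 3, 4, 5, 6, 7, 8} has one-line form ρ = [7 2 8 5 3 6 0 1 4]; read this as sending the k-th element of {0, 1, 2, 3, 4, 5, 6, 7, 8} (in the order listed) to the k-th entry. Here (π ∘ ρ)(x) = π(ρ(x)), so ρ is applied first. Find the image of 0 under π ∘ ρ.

First apply ρ: ρ(0) = 7, then π(7) = 4. Thus (π ∘ ρ)(0) = 4.

4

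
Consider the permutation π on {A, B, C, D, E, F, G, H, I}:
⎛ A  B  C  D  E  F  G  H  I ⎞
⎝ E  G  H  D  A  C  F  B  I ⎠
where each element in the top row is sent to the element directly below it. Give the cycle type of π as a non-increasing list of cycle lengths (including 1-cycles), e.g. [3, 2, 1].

The disjoint cycles are (A, E)(B, G, F, C, H)(D)(I), with lengths 5, 2, 1, 1 in non-increasing order.

[5, 2, 1, 1]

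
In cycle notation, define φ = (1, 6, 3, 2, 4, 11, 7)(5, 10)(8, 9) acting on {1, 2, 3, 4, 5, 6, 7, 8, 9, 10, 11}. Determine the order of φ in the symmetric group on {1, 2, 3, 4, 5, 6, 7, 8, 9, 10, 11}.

The cycle type of φ is (7, 2, 2).
The order of φ is the least common multiple of its cycle lengths: lcm(7, 2, 2) = 14.

14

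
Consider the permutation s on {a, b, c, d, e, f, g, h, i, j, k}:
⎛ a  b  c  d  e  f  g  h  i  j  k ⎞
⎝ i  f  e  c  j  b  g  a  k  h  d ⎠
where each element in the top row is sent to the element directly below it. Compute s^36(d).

h

Tracing d → c → … returns to d after 8 steps, so d lies in an 8-cycle (a, i, k, d, c, e, j, h).
On an 8-cycle, s^8 is the identity, so s^36 = s^4 there (36 ≡ 4 mod 8).
Stepping 4 places around the cycle: d → c → e → j → h.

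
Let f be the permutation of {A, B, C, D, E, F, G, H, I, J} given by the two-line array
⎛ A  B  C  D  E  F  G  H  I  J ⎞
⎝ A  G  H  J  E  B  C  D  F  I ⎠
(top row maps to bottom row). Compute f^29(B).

J

Tracing B → G → … returns to B after 8 steps, so B lies in an 8-cycle (B, G, C, H, D, J, I, F).
On an 8-cycle, f^8 is the identity, so f^29 = f^5 there (29 ≡ 5 mod 8).
Advancing 5 steps from B: B → G → C → H → D → J.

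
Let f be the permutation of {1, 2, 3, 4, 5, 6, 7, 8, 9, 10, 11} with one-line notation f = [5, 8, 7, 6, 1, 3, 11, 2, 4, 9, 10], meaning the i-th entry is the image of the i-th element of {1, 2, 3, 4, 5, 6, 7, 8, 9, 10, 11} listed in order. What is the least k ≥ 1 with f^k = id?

Decomposing into disjoint cycles gives cycle lengths 7, 2, 2.
The order of f is the least common multiple of its cycle lengths: lcm(7, 2, 2) = 14.

14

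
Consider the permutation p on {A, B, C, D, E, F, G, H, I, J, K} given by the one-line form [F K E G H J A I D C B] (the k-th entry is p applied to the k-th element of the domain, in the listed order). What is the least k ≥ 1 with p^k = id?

18

Writing p as disjoint cycles, the cycle lengths are 9, 2.
The order is lcm(9, 2) = 18.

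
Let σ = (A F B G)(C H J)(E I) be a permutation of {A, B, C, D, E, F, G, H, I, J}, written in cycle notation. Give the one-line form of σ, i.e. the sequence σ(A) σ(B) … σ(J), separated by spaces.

F G H D I B A J E C

Reading each image from the cycles: A↦F, B↦G, C↦H, D↦D, E↦I, F↦B, G↦A, H↦J, I↦E, J↦C.
So the one-line form is F G H D I B A J E C.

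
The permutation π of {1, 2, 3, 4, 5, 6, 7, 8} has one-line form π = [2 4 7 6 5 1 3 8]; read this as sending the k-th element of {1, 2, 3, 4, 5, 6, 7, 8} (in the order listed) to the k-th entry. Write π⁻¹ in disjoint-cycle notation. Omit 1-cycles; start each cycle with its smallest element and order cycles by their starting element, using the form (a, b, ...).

The cycle decomposition of π is (1, 2, 4, 6)(3, 7).
Reversing each cycle (and rotating so the smallest element leads) gives π⁻¹ = (1, 6, 4, 2)(3, 7).

(1, 6, 4, 2)(3, 7)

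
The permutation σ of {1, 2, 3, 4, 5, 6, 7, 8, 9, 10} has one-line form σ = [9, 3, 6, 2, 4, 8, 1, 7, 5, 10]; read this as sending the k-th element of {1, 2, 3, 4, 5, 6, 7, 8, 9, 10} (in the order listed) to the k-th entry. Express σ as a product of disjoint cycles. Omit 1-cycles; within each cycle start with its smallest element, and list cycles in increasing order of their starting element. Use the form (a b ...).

From 1: 1 → 9 → 5 → 4 → 2 → 3 → 6 → 8 → 7 → 1, closing the cycle (1 9 5 4 2 3 6 8 7).
Repeating from the next unused element and collecting all non-trivial cycles gives (1 9 5 4 2 3 6 8 7).

(1 9 5 4 2 3 6 8 7)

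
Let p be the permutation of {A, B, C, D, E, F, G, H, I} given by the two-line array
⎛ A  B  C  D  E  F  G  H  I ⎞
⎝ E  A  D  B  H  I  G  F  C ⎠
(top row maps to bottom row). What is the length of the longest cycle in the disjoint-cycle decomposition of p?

Decomposing into disjoint cycles gives (A E H F I C D B); the longest has length 8.

8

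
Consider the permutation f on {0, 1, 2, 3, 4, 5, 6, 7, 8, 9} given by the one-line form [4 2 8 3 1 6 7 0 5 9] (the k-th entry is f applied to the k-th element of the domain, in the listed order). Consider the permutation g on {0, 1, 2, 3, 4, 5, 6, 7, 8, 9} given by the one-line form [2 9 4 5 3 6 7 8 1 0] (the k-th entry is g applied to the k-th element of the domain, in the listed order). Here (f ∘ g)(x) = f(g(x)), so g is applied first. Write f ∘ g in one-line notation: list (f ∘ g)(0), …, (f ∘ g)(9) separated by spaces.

For each element, apply g then f: 0 → 2 → 8; 1 → 9 → 9; 2 → 4 → 1; 3 → 5 → 6; 4 → 3 → 3; 5 → 6 → 7; 6 → 7 → 0; 7 → 8 → 5; 8 → 1 → 2; 9 → 0 → 4.
Collecting the images, f ∘ g = [8 9 1 6 3 7 0 5 2 4].

8 9 1 6 3 7 0 5 2 4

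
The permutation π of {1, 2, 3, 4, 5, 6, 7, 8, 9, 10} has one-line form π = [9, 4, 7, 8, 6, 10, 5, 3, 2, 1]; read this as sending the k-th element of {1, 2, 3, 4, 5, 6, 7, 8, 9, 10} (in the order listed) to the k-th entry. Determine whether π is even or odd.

In disjoint-cycle form the cycle lengths are 10.
A cycle is odd iff its length is even; π has 1 even-length cycle, so sgn(π) = (−1)^1 and π is odd.

odd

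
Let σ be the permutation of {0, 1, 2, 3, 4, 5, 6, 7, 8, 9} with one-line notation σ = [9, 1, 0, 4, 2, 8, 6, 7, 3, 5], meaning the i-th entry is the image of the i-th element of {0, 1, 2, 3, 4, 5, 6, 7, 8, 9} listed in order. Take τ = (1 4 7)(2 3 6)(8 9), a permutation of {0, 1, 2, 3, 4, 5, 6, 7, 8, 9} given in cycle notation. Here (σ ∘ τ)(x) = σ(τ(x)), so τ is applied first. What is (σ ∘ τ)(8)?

5

τ(8) = 9, then σ(9) = 5; composing gives (σ ∘ τ)(8) = 5.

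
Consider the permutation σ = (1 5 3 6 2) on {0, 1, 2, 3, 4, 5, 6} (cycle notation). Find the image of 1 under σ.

1 appears in (1 5 3 6 2); the next entry (wrapping around) is 5.

5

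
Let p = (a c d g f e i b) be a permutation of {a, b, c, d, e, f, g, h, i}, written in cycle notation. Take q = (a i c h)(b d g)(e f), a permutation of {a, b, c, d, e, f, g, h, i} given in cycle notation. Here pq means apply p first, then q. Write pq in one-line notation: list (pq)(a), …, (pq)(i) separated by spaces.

h i g b c f e a d

Chase each element through p then q: a → c → h; b → a → i; c → d → g; d → g → b; e → i → c; f → e → f; g → f → e; h → h → a; i → b → d.
Collecting the images, pq = [h i g b c f e a d].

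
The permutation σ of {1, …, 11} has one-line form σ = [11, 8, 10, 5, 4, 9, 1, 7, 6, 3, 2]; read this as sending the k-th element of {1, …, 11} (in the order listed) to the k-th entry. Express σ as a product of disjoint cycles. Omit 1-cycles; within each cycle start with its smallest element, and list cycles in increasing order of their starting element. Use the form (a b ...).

(1 11 2 8 7)(3 10)(4 5)(6 9)

From 1: 1 → 11 → 2 → 8 → 7 → 1, closing the cycle (1 11 2 8 7).
Continuing from each remaining unvisited element yields (1 11 2 8 7)(3 10)(4 5)(6 9).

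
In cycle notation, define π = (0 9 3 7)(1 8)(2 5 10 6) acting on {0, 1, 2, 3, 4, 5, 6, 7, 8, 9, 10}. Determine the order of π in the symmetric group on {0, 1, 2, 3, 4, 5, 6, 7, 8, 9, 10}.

4

The disjoint cycles have lengths 4, 4, 2, 1.
The order of π is the least common multiple of its cycle lengths: lcm(4, 4, 2) = 4.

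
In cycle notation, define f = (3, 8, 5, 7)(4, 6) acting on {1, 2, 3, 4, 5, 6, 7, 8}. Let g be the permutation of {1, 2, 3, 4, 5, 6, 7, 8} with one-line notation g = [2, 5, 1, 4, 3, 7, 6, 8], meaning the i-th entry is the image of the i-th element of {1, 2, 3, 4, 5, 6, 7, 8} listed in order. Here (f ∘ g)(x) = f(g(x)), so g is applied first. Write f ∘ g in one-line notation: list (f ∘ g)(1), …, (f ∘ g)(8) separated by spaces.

(f ∘ g)(x) = f(g(x)). Computing each image: f(g(1)) = f(2) = 2, f(g(2)) = f(5) = 7, f(g(3)) = f(1) = 1, f(g(4)) = f(4) = 6, f(g(5)) = f(3) = 8, f(g(6)) = f(7) = 3, f(g(7)) = f(6) = 4, f(g(8)) = f(8) = 5.
Hence f ∘ g = [2 7 1 6 8 3 4 5].

2 7 1 6 8 3 4 5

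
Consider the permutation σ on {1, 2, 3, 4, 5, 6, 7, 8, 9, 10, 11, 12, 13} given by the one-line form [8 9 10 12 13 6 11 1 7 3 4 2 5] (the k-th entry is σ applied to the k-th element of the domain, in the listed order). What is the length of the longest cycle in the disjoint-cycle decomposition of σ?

6

Decomposing into disjoint cycles gives (1, 8)(2, 9, 7, 11, 4, 12)(3, 10)(5, 13); the longest has length 6.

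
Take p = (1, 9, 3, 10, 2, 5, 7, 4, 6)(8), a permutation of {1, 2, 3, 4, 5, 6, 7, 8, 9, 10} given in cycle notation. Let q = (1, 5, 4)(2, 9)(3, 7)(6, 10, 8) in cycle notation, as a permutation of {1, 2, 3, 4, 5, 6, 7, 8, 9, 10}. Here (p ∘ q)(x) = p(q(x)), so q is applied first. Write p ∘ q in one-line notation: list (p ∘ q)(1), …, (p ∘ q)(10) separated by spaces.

7 3 4 9 6 2 10 1 5 8

For each element, apply q then p: 1 → 5 → 7; 2 → 9 → 3; 3 → 7 → 4; 4 → 1 → 9; 5 → 4 → 6; 6 → 10 → 2; 7 → 3 → 10; 8 → 6 → 1; 9 → 2 → 5; 10 → 8 → 8.
Collecting the images, p ∘ q = [7 3 4 9 6 2 10 1 5 8].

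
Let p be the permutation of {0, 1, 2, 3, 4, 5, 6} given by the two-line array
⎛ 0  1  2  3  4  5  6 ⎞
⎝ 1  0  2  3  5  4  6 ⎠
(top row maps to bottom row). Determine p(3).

3

The entry below 3 in the array is 3, so p(3) = 3.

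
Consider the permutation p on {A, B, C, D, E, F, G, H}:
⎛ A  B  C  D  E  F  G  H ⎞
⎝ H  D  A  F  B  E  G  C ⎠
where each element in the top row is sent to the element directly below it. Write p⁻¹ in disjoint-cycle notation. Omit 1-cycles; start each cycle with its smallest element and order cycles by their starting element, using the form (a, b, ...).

The cycle decomposition of p is (A, H, C)(B, D, F, E).
Reversing each cycle (and rotating so the smallest element leads) gives p⁻¹ = (A, C, H)(B, E, F, D).

(A, C, H)(B, E, F, D)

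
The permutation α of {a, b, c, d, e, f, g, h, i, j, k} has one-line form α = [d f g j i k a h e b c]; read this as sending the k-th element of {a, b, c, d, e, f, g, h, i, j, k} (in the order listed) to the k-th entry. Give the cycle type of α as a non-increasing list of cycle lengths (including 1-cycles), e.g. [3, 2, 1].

The disjoint cycles are (a, d, j, b, f, k, c, g)(e, i)(h), with lengths 8, 2, 1 in non-increasing order.

[8, 2, 1]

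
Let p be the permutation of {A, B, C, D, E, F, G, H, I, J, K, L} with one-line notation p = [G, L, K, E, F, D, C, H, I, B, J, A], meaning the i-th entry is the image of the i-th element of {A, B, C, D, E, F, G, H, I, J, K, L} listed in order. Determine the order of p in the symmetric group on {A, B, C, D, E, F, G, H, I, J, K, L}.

21

The disjoint-cycle form of p has cycle lengths 7, 3, 1, 1.
Since disjoint cycles commute, ord(p) = lcm(7, 3) = 21.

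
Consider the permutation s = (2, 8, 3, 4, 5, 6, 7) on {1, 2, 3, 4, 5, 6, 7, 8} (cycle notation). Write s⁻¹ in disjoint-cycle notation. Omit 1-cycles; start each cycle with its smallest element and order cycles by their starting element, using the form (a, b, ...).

Inverting a permutation written in cycle notation just reverses the order within every cycle.
Reversing each cycle of s and rotating so the smallest element leads gives (2, 7, 6, 5, 4, 3, 8).

(2, 7, 6, 5, 4, 3, 8)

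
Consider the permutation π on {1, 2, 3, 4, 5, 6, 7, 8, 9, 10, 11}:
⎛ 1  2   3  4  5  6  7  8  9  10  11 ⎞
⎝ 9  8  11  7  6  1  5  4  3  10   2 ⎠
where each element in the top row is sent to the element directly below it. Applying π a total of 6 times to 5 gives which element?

Tracing 5 → 6 → … returns to 5 after 10 steps, so 5 lies in a 10-cycle (1, 9, 3, 11, 2, 8, 4, 7, 5, 6).
Advancing 6 steps from 5: 5 → 6 → 1 → 9 → 3 → 11 → 2.

2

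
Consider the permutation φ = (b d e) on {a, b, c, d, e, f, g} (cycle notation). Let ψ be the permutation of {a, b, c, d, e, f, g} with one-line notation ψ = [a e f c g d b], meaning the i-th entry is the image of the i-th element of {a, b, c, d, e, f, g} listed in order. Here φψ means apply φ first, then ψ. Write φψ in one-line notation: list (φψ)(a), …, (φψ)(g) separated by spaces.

Chase each element through φ then ψ: a → a → a; b → d → c; c → c → f; d → e → g; e → b → e; f → f → d; g → g → b.
So φψ in one-line form is a c f g e d b.

a c f g e d b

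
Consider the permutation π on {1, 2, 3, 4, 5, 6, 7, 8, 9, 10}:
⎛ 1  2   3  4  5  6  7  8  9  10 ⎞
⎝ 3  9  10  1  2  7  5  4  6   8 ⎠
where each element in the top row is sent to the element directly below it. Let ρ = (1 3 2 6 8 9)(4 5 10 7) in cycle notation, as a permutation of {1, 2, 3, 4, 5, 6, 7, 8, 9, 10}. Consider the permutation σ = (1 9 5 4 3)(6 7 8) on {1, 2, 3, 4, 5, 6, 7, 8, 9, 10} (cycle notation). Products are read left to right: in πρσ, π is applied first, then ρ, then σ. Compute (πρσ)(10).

(πρσ)(10) = σ(ρ(π(10))). π(10) = 8, then ρ(8) = 9, then σ(9) = 5, so the result is 5.

5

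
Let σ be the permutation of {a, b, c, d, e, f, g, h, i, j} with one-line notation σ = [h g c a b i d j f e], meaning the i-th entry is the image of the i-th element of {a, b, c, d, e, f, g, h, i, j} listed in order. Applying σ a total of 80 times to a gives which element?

Tracing a → h → … returns to a after 7 steps, so a lies in a 7-cycle (a, h, j, e, b, g, d).
Since the cycle has length 7, σ^80 acts on it the same as σ^3 (80 mod 7 = 3).
Advancing 3 steps from a: a → h → j → e.

e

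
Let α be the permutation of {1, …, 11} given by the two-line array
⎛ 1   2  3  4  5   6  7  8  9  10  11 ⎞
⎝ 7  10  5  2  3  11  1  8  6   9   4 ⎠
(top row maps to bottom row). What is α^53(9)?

Tracing 9 → 6 → … returns to 9 after 6 steps, so 9 lies in a 6-cycle (2 10 9 6 11 4).
On a 6-cycle, α^6 is the identity, so α^53 = α^5 there (53 ≡ 5 mod 6).
Advancing 5 steps from 9: 9 → 6 → 11 → 4 → 2 → 10.

10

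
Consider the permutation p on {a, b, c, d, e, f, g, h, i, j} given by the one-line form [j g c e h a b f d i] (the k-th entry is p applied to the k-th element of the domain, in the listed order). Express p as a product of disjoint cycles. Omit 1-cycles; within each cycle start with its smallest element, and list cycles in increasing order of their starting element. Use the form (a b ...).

Iterating p from a gives a → j → i → d → e → h → f → a; that is the 7-cycle (a j i d e h f).
Repeating from the next unused element and collecting all non-trivial cycles gives (a j i d e h f)(b g).

(a j i d e h f)(b g)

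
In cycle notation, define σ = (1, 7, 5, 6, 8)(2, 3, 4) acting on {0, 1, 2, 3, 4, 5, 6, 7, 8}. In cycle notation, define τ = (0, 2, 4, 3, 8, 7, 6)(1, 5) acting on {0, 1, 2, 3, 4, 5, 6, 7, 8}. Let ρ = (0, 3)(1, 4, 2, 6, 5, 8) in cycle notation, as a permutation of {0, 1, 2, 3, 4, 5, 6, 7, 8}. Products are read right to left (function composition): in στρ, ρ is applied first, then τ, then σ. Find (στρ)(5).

5

(στρ)(5) = σ(τ(ρ(5))). ρ(5) = 8, then τ(8) = 7, then σ(7) = 5, so the result is 5.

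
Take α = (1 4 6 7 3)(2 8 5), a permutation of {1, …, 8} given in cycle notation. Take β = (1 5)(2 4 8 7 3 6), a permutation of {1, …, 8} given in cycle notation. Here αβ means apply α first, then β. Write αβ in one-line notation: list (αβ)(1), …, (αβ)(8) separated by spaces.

8 7 5 2 4 3 6 1

Chase each element through α then β: 1 → 4 → 8; 2 → 8 → 7; 3 → 1 → 5; 4 → 6 → 2; 5 → 2 → 4; 6 → 7 → 3; 7 → 3 → 6; 8 → 5 → 1.
Collecting the images, αβ = [8 7 5 2 4 3 6 1].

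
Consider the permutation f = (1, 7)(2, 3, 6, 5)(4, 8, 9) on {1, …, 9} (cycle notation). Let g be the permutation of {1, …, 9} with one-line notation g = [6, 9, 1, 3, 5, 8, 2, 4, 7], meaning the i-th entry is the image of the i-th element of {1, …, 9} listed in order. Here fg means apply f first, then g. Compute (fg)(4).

4

First apply f: f(4) = 8, then g(8) = 4. Thus (fg)(4) = 4.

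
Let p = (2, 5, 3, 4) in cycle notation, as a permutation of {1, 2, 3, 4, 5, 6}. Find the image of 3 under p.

4

In the cycle (2, 5, 3, 4), 3 is followed by 4, so p(3) = 4.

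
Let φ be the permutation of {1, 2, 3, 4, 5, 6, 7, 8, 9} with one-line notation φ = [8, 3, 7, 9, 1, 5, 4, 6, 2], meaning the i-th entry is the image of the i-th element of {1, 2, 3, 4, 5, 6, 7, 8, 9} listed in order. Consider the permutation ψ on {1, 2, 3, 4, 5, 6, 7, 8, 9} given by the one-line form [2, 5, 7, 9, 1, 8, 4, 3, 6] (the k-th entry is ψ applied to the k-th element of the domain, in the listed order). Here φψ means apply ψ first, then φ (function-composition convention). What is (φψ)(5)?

8

(φψ)(5) = φ(ψ(5)). ψ(5) = 1, then φ(1) = 8. So (φψ)(5) = 8.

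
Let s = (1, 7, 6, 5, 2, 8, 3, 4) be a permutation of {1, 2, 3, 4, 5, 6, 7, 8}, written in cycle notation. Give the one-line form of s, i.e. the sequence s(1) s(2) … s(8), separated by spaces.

7 8 4 1 2 5 6 3

Each element maps to the next entry in its cycle (wrapping to the front): 1↦7, 2↦8, 3↦4, 4↦1, 5↦2, 6↦5, 7↦6, 8↦3.
So the one-line form is 7 8 4 1 2 5 6 3.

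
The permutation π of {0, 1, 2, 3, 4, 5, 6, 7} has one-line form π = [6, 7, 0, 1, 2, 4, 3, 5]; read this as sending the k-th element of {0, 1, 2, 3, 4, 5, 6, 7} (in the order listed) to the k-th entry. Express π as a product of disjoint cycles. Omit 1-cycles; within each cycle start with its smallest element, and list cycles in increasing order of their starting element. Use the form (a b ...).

From 0: 0 → 6 → 3 → 1 → 7 → 5 → 4 → 2 → 0, closing the cycle (0 6 3 1 7 5 4 2).
Continuing from each remaining unvisited element yields (0 6 3 1 7 5 4 2).

(0 6 3 1 7 5 4 2)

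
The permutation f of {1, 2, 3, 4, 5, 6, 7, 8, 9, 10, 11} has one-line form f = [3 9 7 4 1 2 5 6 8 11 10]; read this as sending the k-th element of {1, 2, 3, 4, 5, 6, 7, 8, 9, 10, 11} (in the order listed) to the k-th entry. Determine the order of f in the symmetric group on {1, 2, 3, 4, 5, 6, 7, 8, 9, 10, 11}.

The disjoint-cycle form of f has cycle lengths 4, 4, 2, 1.
The order of f is the least common multiple of its cycle lengths: lcm(4, 4, 2) = 4.

4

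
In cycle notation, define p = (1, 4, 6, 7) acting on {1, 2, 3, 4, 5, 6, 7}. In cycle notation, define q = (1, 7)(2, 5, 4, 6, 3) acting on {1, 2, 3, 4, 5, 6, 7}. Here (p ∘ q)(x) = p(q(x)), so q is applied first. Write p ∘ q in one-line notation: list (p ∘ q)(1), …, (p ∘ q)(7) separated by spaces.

(p ∘ q)(x) = p(q(x)). Computing each image: p(q(1)) = p(7) = 1, p(q(2)) = p(5) = 5, p(q(3)) = p(2) = 2, p(q(4)) = p(6) = 7, p(q(5)) = p(4) = 6, p(q(6)) = p(3) = 3, p(q(7)) = p(1) = 4.
Hence p ∘ q = [1 5 2 7 6 3 4].

1 5 2 7 6 3 4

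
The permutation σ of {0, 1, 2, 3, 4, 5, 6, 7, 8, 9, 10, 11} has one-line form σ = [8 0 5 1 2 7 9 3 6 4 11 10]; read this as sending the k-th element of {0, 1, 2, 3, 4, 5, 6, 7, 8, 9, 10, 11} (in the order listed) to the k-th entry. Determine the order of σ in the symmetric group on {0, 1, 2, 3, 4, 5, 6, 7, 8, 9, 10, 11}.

10

Writing σ as disjoint cycles, the cycle lengths are 10, 2.
The order is lcm(10, 2) = 10.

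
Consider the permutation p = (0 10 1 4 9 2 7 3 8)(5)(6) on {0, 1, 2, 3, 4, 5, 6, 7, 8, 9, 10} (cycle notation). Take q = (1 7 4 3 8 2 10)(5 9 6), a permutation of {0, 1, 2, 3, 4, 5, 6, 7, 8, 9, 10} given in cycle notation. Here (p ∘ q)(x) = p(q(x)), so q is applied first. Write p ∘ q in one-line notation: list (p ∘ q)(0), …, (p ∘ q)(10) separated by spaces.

10 3 1 0 8 2 5 9 7 6 4

(p ∘ q)(x) = p(q(x)). Computing each image: p(q(0)) = p(0) = 10, p(q(1)) = p(7) = 3, p(q(2)) = p(10) = 1, p(q(3)) = p(8) = 0, p(q(4)) = p(3) = 8, p(q(5)) = p(9) = 2, p(q(6)) = p(5) = 5, p(q(7)) = p(4) = 9, p(q(8)) = p(2) = 7, p(q(9)) = p(6) = 6, p(q(10)) = p(1) = 4.
Hence p ∘ q = [10 3 1 0 8 2 5 9 7 6 4].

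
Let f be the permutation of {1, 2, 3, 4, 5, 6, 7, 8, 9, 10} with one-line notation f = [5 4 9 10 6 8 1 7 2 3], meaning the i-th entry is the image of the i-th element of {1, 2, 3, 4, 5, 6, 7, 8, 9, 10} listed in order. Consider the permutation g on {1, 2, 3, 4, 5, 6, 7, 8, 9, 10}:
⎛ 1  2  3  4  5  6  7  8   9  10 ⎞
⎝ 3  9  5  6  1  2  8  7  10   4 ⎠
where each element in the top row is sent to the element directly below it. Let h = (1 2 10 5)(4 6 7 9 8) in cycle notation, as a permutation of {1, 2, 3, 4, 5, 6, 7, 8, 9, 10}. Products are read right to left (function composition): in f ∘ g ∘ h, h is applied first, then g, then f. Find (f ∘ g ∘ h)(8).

8

(f ∘ g ∘ h)(8) = f(g(h(8))). h(8) = 4, then g(4) = 6, then f(6) = 8, so the result is 8.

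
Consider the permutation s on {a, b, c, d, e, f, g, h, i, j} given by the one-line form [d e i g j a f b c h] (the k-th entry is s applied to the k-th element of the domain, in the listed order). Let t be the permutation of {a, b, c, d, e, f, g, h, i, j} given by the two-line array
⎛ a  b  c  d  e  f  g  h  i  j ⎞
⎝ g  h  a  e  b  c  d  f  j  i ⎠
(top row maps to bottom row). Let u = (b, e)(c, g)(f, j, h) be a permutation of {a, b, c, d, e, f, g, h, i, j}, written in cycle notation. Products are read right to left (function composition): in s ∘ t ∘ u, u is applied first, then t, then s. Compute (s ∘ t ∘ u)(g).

Chase g: u(g) = c; t(c) = a; s(a) = d. Hence (s ∘ t ∘ u)(g) = d.

d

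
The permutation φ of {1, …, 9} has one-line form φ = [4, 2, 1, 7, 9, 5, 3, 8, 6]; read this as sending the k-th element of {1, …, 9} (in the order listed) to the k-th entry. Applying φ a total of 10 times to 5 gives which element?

9

Tracing 5 → 9 → … returns to 5 after 3 steps, so 5 lies in a 3-cycle (5 9 6).
On a 3-cycle, φ^3 is the identity, so φ^10 = φ^1 there (10 ≡ 1 mod 3).
Advancing 1 step from 5: 5 → 9.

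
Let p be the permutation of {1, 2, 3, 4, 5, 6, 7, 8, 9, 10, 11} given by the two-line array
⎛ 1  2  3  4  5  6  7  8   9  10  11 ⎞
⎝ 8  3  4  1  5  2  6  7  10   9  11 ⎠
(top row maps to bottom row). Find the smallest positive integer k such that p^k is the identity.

Writing p as disjoint cycles, the cycle lengths are 7, 2, 1, 1.
Since disjoint cycles commute, ord(p) = lcm(7, 2) = 14.

14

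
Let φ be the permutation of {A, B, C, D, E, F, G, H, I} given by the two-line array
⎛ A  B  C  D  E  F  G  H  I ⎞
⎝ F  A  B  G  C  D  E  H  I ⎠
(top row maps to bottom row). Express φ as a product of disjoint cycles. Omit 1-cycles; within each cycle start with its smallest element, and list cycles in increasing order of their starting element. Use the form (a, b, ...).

(A, F, D, G, E, C, B)

From A: A → F → D → G → E → C → B → A, closing the cycle (A, F, D, G, E, C, B).
Repeating from the next unused element and collecting all non-trivial cycles gives (A, F, D, G, E, C, B).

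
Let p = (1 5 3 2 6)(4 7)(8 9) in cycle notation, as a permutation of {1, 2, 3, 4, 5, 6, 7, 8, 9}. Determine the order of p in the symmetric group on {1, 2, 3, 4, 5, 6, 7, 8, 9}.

10

The cycle type of p is (5, 2, 2).
The order is lcm(5, 2, 2) = 10.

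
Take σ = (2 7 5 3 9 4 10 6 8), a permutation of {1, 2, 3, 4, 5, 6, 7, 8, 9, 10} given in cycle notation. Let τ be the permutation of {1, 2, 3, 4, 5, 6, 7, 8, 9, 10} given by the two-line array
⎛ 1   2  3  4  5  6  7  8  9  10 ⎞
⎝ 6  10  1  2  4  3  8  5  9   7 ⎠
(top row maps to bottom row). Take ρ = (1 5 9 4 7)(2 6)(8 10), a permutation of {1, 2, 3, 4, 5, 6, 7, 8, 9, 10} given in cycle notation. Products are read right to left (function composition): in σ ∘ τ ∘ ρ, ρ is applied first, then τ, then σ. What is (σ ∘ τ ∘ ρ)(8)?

Apply the permutations in order: ρ(8) = 10, then τ(10) = 7, then σ(7) = 5. So (σ ∘ τ ∘ ρ)(8) = 5.

5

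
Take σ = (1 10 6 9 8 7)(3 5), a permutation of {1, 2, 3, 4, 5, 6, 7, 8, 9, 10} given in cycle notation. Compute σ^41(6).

10

6 lies in the 6-cycle (1 10 6 9 8 7).
On a 6-cycle, σ^6 is the identity, so σ^41 = σ^5 there (41 ≡ 5 mod 6).
Advancing 5 steps from 6: 6 → 9 → 8 → 7 → 1 → 10.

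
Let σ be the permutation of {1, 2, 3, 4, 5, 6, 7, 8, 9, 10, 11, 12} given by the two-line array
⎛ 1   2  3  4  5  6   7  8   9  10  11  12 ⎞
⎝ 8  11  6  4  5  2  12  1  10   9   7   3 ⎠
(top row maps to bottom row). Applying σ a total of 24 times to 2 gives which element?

2

Tracing 2 → 11 → … returns to 2 after 6 steps, so 2 lies in a 6-cycle (2 11 7 12 3 6).
Since the cycle has length 6, σ^24 acts on it the same as σ^0 (24 mod 6 = 0).
So σ^24(2) = 2.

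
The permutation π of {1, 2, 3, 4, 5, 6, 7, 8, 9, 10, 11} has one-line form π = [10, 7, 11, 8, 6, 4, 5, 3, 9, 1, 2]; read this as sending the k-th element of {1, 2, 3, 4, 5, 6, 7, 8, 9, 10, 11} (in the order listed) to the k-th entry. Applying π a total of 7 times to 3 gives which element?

Tracing 3 → 11 → … returns to 3 after 8 steps, so 3 lies in an 8-cycle (2, 7, 5, 6, 4, 8, 3, 11).
Advancing 7 steps from 3: 3 → 11 → 2 → 7 → 5 → 6 → 4 → 8.

8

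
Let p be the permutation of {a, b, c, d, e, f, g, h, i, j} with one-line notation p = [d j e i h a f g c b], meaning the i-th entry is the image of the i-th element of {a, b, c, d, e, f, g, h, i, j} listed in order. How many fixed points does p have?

No element satisfies p(x) = x, so there are 0 fixed points.

0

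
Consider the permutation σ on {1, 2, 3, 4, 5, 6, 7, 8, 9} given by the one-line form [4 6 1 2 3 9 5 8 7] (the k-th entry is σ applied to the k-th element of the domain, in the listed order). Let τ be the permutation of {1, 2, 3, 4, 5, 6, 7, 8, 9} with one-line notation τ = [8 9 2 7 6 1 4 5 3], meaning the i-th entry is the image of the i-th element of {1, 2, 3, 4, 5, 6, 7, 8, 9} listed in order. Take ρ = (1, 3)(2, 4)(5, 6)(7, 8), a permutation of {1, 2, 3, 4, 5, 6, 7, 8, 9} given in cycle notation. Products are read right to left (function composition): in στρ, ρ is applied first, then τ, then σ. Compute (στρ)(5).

(στρ)(5) = σ(τ(ρ(5))). ρ(5) = 6, then τ(6) = 1, then σ(1) = 4, so the result is 4.

4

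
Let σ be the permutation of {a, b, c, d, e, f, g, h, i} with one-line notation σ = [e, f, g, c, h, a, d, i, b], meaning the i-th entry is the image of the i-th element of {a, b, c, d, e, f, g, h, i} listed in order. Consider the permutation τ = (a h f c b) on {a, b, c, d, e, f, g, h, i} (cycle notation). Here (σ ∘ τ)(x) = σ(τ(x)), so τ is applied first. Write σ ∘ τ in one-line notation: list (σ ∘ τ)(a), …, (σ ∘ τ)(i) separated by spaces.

(σ ∘ τ)(x) = σ(τ(x)). Computing each image: σ(τ(a)) = σ(h) = i, σ(τ(b)) = σ(a) = e, σ(τ(c)) = σ(b) = f, σ(τ(d)) = σ(d) = c, σ(τ(e)) = σ(e) = h, σ(τ(f)) = σ(c) = g, σ(τ(g)) = σ(g) = d, σ(τ(h)) = σ(f) = a, σ(τ(i)) = σ(i) = b.
Hence σ ∘ τ = [i e f c h g d a b].

i e f c h g d a b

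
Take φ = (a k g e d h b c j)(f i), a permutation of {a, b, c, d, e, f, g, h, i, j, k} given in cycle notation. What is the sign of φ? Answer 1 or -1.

The cycle lengths are 9, 2.
A cycle of length ℓ contributes ℓ−1 transpositions, so φ is a product of 8 + 1 = 9 transpositions — odd.

-1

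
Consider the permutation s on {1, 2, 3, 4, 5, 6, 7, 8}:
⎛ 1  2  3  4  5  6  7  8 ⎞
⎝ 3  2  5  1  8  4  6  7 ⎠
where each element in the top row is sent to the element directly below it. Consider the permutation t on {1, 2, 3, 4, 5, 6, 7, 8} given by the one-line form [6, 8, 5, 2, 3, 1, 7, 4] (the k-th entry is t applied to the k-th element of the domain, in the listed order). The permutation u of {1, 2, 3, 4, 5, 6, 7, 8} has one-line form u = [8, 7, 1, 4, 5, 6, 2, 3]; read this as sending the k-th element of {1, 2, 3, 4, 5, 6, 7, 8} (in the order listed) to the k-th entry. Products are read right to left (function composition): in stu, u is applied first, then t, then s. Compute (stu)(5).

5

Apply the permutations in order: u(5) = 5, then t(5) = 3, then s(3) = 5. So (stu)(5) = 5.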